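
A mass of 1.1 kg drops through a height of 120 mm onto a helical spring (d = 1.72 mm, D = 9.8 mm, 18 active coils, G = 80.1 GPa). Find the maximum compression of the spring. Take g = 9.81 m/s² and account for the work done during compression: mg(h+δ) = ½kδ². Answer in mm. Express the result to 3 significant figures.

24.6 mm

k = Gd⁴/(8D³N_a) = (80.1×10³)(1.72⁴)/(8·9.8³·18) = 5.1726 N/mm
W = mg = 1.1 × 9.81 = 10.791 N
½kδ² − Wδ − Wh = 0 → δ = (W + √(W² + 2kWh))/k
δ = (10.791 + √(116.45 + 13396.1))/5.1726 = (10.791 + 116.24)/5.1726 = 24.559 mm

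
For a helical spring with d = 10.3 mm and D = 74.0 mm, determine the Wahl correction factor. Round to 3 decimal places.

C = D/d = 74.0/10.3 = 7.1845
K_W = (4C−1)/(4C−4) + 0.615/C = 27.738/24.738 + 0.0856 = 1.2069

1.207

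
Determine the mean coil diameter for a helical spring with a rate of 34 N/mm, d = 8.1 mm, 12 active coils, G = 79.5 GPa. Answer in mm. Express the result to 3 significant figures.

47.2 mm

D = (Gd⁴/(8N_a·k))^(1/3) = (79.5×10³·8.1⁴/(8·12·34))^(1/3)
  = (104847)^(1/3) = 47.1541 mm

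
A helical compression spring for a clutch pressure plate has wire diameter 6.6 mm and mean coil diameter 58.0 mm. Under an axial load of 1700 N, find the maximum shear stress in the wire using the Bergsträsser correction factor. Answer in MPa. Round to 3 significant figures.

Spring index C = D/d = 58.0/6.6 = 8.7879
K_B = (4C+2)/(4C−3) = 37.152/32.152 = 1.1555
τ₀ = 8FD/(πd³) = 8·1700·58.0/(π·6.6³) = 788800/903.2 = 873.34 MPa
τ_max = K·τ₀ = 1.1555 × 873.34 = 1009.2 MPa

1010 MPa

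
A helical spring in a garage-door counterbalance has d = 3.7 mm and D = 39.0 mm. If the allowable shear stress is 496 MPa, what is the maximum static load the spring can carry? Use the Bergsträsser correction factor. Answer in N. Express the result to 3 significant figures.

C = D/d = 39.0/3.7 = 10.5405
K_B = (4C+2)/(4C−3) = 44.162/39.162 = 1.1277
τ_max = K·8FD/(πd³) → F_max = τ_allow·πd³/(8DK)
F_max = 496·π·3.7³/(8·39.0·1.1277) = 78929/351.83 = 224.34 N

224 N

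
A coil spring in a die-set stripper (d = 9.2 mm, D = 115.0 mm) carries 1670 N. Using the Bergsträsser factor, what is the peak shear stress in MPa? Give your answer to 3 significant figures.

Spring index C = D/d = 115.0/9.2 = 12.5000
K_B = (4C+2)/(4C−3) = 52.000/47.000 = 1.1064
τ₀ = 8FD/(πd³) = 8·1670·115.0/(π·9.2³) = 1.5364e+06/2446.3 = 628.05 MPa
τ_max = K·τ₀ = 1.1064 × 628.05 = 694.86 MPa

695 MPa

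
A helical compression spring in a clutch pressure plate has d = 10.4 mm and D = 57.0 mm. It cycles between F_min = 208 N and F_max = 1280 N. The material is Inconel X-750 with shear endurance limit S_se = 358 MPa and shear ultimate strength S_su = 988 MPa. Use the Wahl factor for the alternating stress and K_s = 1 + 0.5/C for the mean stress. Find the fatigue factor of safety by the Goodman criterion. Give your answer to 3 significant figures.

2.83

C = D/d = 57.0/10.4 = 5.4808; K_W = (4C−1)/(4C−4)+0.615/C = 1.2796; K_s = 1+0.5/C = 1.0912
F_a = (F_max−F_min)/2 = 536 N; F_m = (F_max+F_min)/2 = 744 N
τ_a = K_W·8F_aD/(πd³) = 1.2796 × 69.164 = 88.502 MPa
τ_m = K_s·8F_mD/(πd³) = 1.0912 × 96.004 = 104.76 MPa
Goodman: 1/n_f = τ_a/S_se + τ_m/S_su = 88.502/358 + 104.76/988 = 0.24721 + 0.10603 = 0.35325
n_f = 1/0.35325 = 2.831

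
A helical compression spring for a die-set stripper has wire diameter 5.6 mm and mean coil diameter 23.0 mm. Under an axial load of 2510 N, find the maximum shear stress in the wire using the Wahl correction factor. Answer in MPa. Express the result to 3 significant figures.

Spring index C = D/d = 23.0/5.6 = 4.1071
K_W = (4C−1)/(4C−4) + 0.615/C = 15.429/12.429 + 0.1497 = 1.3911
τ₀ = 8FD/(πd³) = 8·2510·23.0/(π·5.6³) = 461840/551.71 = 837.1 MPa
τ_max = K·τ₀ = 1.3911 × 837.1 = 1164.5 MPa

1160 MPa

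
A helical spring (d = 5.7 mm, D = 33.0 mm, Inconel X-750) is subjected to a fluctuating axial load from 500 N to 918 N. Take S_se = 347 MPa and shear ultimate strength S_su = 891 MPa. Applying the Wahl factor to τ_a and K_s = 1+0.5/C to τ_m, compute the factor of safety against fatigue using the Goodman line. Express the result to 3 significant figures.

1.36

C = D/d = 33.0/5.7 = 5.7895; K_W = (4C−1)/(4C−4)+0.615/C = 1.2628; K_s = 1+0.5/C = 1.0864
F_a = (F_max−F_min)/2 = 209 N; F_m = (F_max+F_min)/2 = 709 N
τ_a = K_W·8F_aD/(πd³) = 1.2628 × 94.837 = 119.76 MPa
τ_m = K_s·8F_mD/(πd³) = 1.0864 × 321.72 = 349.5 MPa
Goodman: 1/n_f = τ_a/S_se + τ_m/S_su = 119.76/347 + 349.5/891 = 0.34513 + 0.39226 = 0.73739
n_f = 1/0.73739 = 1.356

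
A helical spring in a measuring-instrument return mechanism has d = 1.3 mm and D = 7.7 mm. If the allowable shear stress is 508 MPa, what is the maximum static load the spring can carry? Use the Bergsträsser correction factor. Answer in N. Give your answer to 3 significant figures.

45.8 N

C = D/d = 7.7/1.3 = 5.9231
K_B = (4C+2)/(4C−3) = 25.692/20.692 = 1.2416
τ_max = K·8FD/(πd³) → F_max = τ_allow·πd³/(8DK)
F_max = 508·π·1.3³/(8·7.7·1.2416) = 3506.3/76.485 = 45.843 N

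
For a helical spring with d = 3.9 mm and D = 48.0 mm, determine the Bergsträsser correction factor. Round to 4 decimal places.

1.1082

C = D/d = 48.0/3.9 = 12.3077
K_B = (4C+2)/(4C−3) = 51.231/46.231 = 1.1082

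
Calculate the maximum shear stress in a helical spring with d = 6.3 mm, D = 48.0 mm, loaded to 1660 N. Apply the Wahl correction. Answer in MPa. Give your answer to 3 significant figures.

Spring index C = D/d = 48.0/6.3 = 7.6190
K_W = (4C−1)/(4C−4) + 0.615/C = 29.476/26.476 + 0.0807 = 1.1940
τ₀ = 8FD/(πd³) = 8·1660·48.0/(π·6.3³) = 637440/785.55 = 811.46 MPa
τ_max = K·τ₀ = 1.1940 × 811.46 = 968.91 MPa

969 MPa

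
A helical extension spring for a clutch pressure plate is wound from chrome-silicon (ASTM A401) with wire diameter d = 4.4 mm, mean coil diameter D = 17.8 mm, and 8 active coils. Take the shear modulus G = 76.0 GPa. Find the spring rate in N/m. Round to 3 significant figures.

78900 N/m

k = Gd⁴/(8D³N_a) = (76.0×10³ × 4.4⁴) / (8 × 17.8³ × 8)
  = 2.84855e+07 / 360944 = 78.919 N/mm = 78919 N/m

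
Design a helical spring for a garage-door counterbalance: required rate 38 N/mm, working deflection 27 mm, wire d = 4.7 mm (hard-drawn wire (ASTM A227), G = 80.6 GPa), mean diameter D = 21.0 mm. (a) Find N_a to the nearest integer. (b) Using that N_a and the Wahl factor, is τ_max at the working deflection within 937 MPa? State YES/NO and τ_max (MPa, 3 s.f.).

(a) 14 coils; (b) YES, τ_max = 714 MPa

N_a = Gd⁴/(8D³k) = (80.6×10³)(4.7⁴)/(8·21.0³·38) = 13.97 → N_a = 14
Actual rate k = Gd⁴/(8D³·14) = 37.918 N/mm
Working load F = kδ = 37.918·27 = 1023.8 N
C = 21.0/4.7 = 4.4681; K_W = (4C−1)/(4C−4)+0.615/C = 1.3539
τ_max = K_W·8FD/(πd³) = 1.3539·527.33 = 713.95 MPa
τ_max ≤ 937 MPa → acceptable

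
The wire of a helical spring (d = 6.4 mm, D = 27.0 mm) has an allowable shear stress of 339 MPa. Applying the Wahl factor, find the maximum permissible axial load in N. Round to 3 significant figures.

C = D/d = 27.0/6.4 = 4.2188
K_W = (4C−1)/(4C−4) + 0.615/C = 15.875/12.875 + 0.1458 = 1.3788
τ_max = K·8FD/(πd³) → F_max = τ_allow·πd³/(8DK)
F_max = 339·π·6.4³/(8·27.0·1.3788) = 2.7918e+05/297.82 = 937.43 N

937 N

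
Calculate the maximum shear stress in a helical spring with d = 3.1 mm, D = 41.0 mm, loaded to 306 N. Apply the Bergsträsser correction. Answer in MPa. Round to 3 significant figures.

Spring index C = D/d = 41.0/3.1 = 13.2258
K_B = (4C+2)/(4C−3) = 54.903/49.903 = 1.1002
τ₀ = 8FD/(πd³) = 8·306·41.0/(π·3.1³) = 100368/93.591 = 1072.4 MPa
τ_max = K·τ₀ = 1.1002 × 1072.4 = 1179.9 MPa

1180 MPa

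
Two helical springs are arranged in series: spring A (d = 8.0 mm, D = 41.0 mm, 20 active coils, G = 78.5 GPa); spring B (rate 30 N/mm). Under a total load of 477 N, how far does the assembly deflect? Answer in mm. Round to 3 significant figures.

k_A = Gd⁴/(8D³N_a) = (78.5×10³)(8.0⁴)/(8·41.0³·20) = 29.158 N/mm
Series: 1/k_eq = 1/29.158 + 1/30 = 0.067629; k_eq = 14.787 N/mm
δ = F/k_eq = 477/14.787 = 32.259 mm

32.3 mm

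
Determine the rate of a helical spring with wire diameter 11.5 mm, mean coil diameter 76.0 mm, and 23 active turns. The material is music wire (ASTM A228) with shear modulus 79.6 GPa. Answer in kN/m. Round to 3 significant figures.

17.2 kN/m

k = Gd⁴/(8D³N_a) = (79.6×10³ × 11.5⁴) / (8 × 76.0³ × 23)
  = 1.39221e+09 / 8.07716e+07 = 17.236 N/mm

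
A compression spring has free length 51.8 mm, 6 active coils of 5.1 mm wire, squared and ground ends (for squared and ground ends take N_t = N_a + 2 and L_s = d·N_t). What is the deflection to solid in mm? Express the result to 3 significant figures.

N_t = 8; L_s = 5.1·8 = 40.8 mm
δ_solid = L₀ − L_s = 51.8 − 40.8 = 11 mm

11.0 mm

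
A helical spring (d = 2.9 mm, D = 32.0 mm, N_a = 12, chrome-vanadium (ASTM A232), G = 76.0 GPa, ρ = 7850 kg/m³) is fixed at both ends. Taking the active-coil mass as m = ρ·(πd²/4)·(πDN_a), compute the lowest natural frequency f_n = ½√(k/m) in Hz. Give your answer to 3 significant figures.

82.6 Hz

k = Gd⁴/(8D³N_a) = (76.0×10³)(2.9⁴)/(8·32.0³·12) = 1.7088 N/mm = 1708.8 N/m
Wire length L = πDN_a = π·32.0·12 = 1206.4 mm
m = ρ·(πd²/4)·L = 7850 × 6.6052×10⁻⁶ m² × 1.2064 m = 0.062551 kg
f_n = ½√(k/m) = 0.5·√(1708.8/0.062551) = 0.5·√(27318) = 82.641 Hz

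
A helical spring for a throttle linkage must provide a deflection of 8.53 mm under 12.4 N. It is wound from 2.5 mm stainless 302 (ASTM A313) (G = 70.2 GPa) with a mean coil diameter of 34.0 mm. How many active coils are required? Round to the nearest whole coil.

Required rate k = F/δ = 12.4/8.53 = 1.4537 N/mm
N_a = Gd⁴/(8D³k) = (70.2×10³ × 2.5⁴)/(8 × 34.0³ × 1.4537)
    = 2.74219e+06 / 457088 = 5.999 → 6 coils

6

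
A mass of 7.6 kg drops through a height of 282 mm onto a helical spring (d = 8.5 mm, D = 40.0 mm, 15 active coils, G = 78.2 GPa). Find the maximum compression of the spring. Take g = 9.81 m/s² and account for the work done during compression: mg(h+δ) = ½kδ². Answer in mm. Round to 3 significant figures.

29.6 mm

k = Gd⁴/(8D³N_a) = (78.2×10³)(8.5⁴)/(8·40.0³·15) = 53.152 N/mm
W = mg = 7.6 × 9.81 = 74.556 N
½kδ² − Wδ − Wh = 0 → δ = (W + √(W² + 2kWh))/k
δ = (74.556 + √(5558.6 + 2.23503e+06))/53.152 = (74.556 + 1496.9)/53.152 = 29.564 mm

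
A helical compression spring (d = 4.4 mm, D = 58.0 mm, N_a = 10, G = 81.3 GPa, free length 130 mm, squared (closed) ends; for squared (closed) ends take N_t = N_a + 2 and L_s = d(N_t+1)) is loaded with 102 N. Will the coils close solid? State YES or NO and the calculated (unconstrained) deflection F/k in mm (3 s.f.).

NO, δ = 52.2 mm

k = Gd⁴/(8D³N_a) = (81.3×10³)(4.4⁴)/(8·58.0³·10) = 1.9522 N/mm
N_t = 12; L_s = 4.4·13 = 57.2 mm; δ_solid = L₀ − L_s = 130 − 57.2 = 72.8 mm
δ = F/k = 102/1.9522 = 52.248 mm
δ < δ_solid → spring does not go solid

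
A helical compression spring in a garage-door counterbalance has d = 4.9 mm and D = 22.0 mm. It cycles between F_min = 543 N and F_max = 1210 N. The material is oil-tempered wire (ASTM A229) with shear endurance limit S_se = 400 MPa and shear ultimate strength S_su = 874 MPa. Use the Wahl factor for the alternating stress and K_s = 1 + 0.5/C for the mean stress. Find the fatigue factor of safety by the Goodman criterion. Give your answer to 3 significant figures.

0.937

C = D/d = 22.0/4.9 = 4.4898; K_W = (4C−1)/(4C−4)+0.615/C = 1.3519; K_s = 1+0.5/C = 1.1114
F_a = (F_max−F_min)/2 = 333.5 N; F_m = (F_max+F_min)/2 = 876.5 N
τ_a = K_W·8F_aD/(πd³) = 1.3519 × 158.81 = 214.69 MPa
τ_m = K_s·8F_mD/(πd³) = 1.1114 × 417.38 = 463.86 MPa
Goodman: 1/n_f = τ_a/S_se + τ_m/S_su = 214.69/400 + 463.86/874 = 0.53672 + 0.53073 = 1.0675
n_f = 1/1.0675 = 0.9368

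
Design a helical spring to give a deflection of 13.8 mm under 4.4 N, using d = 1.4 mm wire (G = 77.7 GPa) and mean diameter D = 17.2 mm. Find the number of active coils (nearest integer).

Required rate k = F/δ = 4.4/13.8 = 0.31884 N/mm
N_a = Gd⁴/(8D³k) = (77.7×10³ × 1.4⁴)/(8 × 17.2³ × 0.31884)
    = 298492 / 12979.2 = 23 → 23 coils

23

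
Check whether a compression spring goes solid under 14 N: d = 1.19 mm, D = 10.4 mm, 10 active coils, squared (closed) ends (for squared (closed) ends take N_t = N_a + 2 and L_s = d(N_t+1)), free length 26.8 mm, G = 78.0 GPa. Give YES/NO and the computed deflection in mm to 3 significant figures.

k = Gd⁴/(8D³N_a) = (78.0×10³)(1.19⁴)/(8·10.4³·10) = 1.7382 N/mm
N_t = 12; L_s = 1.19·13 = 15.47 mm; δ_solid = L₀ − L_s = 26.8 − 15.47 = 11.33 mm
δ = F/k = 14/1.7382 = 8.0544 mm
δ < δ_solid → spring does not go solid

NO, δ = 8.05 mm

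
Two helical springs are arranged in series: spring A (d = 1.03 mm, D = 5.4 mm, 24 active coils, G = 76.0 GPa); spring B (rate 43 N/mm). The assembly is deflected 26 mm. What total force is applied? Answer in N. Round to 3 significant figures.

69.0 N

k_A = Gd⁴/(8D³N_a) = (76.0×10³)(1.03⁴)/(8·5.4³·24) = 2.8293 N/mm
Series: 1/k_eq = 1/2.8293 + 1/43 = 0.3767; k_eq = 2.6546 N/mm
F = k_eq·δ = 2.6546·26 = 69.021 N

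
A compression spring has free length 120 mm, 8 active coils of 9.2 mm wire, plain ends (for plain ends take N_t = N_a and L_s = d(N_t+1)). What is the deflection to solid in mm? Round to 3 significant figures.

37.2 mm

N_t = 8; L_s = 9.2·9 = 82.8 mm
δ_solid = L₀ − L_s = 120 − 82.8 = 37.2 mm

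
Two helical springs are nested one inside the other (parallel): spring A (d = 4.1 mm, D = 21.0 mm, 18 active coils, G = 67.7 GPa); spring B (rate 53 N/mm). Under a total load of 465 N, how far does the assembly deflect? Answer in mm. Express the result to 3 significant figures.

k_A = Gd⁴/(8D³N_a) = (67.7×10³)(4.1⁴)/(8·21.0³·18) = 14.345 N/mm
Parallel: k_eq = 14.345 + 53 = 67.345 N/mm
δ = F/k_eq = 465/67.345 = 6.9047 mm

6.90 mm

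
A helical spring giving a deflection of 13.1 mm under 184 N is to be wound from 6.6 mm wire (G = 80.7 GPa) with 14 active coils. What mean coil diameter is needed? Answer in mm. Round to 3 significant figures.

Required rate k = F/δ = 184/13.1 = 14.046 N/mm
D = (Gd⁴/(8N_a·k))^(1/3) = (80.7×10³·6.6⁴/(8·14·14.046))^(1/3)
  = (97338.5)^(1/3) = 46.0004 mm

46.0 mm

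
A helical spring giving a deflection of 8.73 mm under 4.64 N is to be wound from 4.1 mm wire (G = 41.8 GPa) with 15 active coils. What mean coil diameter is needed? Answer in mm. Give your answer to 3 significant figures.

Required rate k = F/δ = 4.64/8.73 = 0.5315 N/mm
D = (Gd⁴/(8N_a·k))^(1/3) = (41.8×10³·4.1⁴/(8·15·0.5315))^(1/3)
  = (185194)^(1/3) = 57.0001 mm

57.0 mm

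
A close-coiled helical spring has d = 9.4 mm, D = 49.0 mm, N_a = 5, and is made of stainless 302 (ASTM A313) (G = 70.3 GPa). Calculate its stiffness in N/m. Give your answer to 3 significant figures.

117000 N/m

k = Gd⁴/(8D³N_a) = (70.3×10³ × 9.4⁴) / (8 × 49.0³ × 5)
  = 5.48867e+08 / 4.70596e+06 = 116.63 N/mm = 1.1663e+05 N/m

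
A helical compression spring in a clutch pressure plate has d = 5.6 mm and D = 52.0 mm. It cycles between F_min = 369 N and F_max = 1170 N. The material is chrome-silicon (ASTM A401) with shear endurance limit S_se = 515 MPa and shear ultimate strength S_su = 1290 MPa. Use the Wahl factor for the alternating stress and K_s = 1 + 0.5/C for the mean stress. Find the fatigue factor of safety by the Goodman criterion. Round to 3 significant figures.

0.868

C = D/d = 52.0/5.6 = 9.2857; K_W = (4C−1)/(4C−4)+0.615/C = 1.1567; K_s = 1+0.5/C = 1.0538
F_a = (F_max−F_min)/2 = 400.5 N; F_m = (F_max+F_min)/2 = 769.5 N
τ_a = K_W·8F_aD/(πd³) = 1.1567 × 301.98 = 349.32 MPa
τ_m = K_s·8F_mD/(πd³) = 1.0538 × 580.21 = 611.46 MPa
Goodman: 1/n_f = τ_a/S_se + τ_m/S_su = 349.32/515 + 611.46/1290 = 0.67829 + 0.47400 = 1.1523
n_f = 1/1.1523 = 0.8678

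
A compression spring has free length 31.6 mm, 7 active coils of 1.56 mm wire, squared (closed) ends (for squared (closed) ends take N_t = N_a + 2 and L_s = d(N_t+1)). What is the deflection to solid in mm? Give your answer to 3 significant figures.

N_t = 9; L_s = 1.56·10 = 15.6 mm
δ_solid = L₀ − L_s = 31.6 − 15.6 = 16 mm

16.0 mm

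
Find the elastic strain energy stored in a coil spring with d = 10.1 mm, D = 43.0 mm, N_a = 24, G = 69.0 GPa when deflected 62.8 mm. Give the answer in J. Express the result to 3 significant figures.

k = Gd⁴/(8D³N_a) = (69.0×10³)(10.1⁴)/(8·43.0³·24) = 47.036 N/mm
U = ½kδ² = 0.5 × 47.036 × 62.8² = 92751 N·mm = 92.751 J

92.8 J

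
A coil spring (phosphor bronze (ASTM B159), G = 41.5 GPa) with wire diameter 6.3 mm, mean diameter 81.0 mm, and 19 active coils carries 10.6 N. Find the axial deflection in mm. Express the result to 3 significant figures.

13.1 mm

k = Gd⁴/(8D³N_a) = (41.5×10³)(6.3⁴)/(8·81.0³·19) = 0.8093 N/mm
δ = F/k = 10.6 / 0.8093 = 13.098 mm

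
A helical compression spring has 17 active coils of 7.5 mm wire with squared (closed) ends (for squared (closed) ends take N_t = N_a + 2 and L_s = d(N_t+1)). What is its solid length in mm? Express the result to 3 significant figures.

150 mm

squared (closed) ends: N_t = N_a + 2 = 17 + 2 = 19
L_s = d·(N_t+1) = 7.5 × 20 = 150 mm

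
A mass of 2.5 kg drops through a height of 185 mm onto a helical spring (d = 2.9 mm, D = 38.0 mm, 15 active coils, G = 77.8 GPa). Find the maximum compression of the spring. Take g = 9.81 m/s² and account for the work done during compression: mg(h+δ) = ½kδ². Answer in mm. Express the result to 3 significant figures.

138 mm

k = Gd⁴/(8D³N_a) = (77.8×10³)(2.9⁴)/(8·38.0³·15) = 0.83568 N/mm
W = mg = 2.5 × 9.81 = 24.525 N
½kδ² − Wδ − Wh = 0 → δ = (W + √(W² + 2kWh))/k
δ = (24.525 + √(601.48 + 7583.16))/0.83568 = (24.525 + 90.469)/0.83568 = 137.61 mm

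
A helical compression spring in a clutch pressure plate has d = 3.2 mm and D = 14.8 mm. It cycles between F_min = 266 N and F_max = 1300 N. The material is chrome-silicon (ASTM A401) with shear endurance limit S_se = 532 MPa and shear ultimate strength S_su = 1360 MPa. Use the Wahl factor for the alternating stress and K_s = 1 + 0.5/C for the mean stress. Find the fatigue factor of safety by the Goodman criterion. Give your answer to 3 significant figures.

0.448

C = D/d = 14.8/3.2 = 4.6250; K_W = (4C−1)/(4C−4)+0.615/C = 1.3399; K_s = 1+0.5/C = 1.1081
F_a = (F_max−F_min)/2 = 517 N; F_m = (F_max+F_min)/2 = 783 N
τ_a = K_W·8F_aD/(πd³) = 1.3399 × 594.62 = 796.72 MPa
τ_m = K_s·8F_mD/(πd³) = 1.1081 × 900.56 = 997.92 MPa
Goodman: 1/n_f = τ_a/S_se + τ_m/S_su = 796.72/532 + 997.92/1360 = 1.49759 + 0.73376 = 2.2314
n_f = 1/2.2314 = 0.4482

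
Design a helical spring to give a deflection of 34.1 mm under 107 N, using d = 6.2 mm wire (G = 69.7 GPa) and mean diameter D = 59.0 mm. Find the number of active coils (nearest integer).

Required rate k = F/δ = 107/34.1 = 3.1378 N/mm
N_a = Gd⁴/(8D³k) = (69.7×10³ × 6.2⁴)/(8 × 59.0³ × 3.1378)
    = 1.02991e+08 / 5.15555e+06 = 19.98 → 20 coils

20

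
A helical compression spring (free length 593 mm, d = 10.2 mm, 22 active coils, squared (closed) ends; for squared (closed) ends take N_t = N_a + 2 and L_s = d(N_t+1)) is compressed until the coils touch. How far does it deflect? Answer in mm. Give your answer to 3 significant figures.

338 mm

N_t = 24; L_s = 10.2·25 = 255 mm
δ_solid = L₀ − L_s = 593 − 255 = 338 mm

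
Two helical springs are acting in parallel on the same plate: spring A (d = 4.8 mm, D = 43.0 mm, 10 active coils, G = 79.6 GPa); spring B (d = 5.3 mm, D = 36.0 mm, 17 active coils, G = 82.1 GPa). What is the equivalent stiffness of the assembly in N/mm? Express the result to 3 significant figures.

16.9 N/mm

k_A = Gd⁴/(8D³N_a) = (79.6×10³)(4.8⁴)/(8·43.0³·10) = 6.6433 N/mm
k_B = Gd⁴/(8D³N_a) = (82.1×10³)(5.3⁴)/(8·36.0³·17) = 10.209 N/mm
Parallel: k_eq = 6.6433 + 10.209 = 16.853 N/mm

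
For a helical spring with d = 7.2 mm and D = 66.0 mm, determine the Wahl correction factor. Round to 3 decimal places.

1.159

C = D/d = 66.0/7.2 = 9.1667
K_W = (4C−1)/(4C−4) + 0.615/C = 35.667/32.667 + 0.0671 = 1.1589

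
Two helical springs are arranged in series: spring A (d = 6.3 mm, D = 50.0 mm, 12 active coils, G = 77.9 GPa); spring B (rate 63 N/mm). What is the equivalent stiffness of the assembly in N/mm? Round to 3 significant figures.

k_A = Gd⁴/(8D³N_a) = (77.9×10³)(6.3⁴)/(8·50.0³·12) = 10.226 N/mm
Series: 1/k_eq = 1/10.226 + 1/63 = 0.11366; k_eq = 8.7982 N/mm

8.80 N/mm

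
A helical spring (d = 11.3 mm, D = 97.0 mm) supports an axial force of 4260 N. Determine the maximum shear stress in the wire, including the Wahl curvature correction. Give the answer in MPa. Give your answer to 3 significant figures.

Spring index C = D/d = 97.0/11.3 = 8.5841
K_W = (4C−1)/(4C−4) + 0.615/C = 33.336/30.336 + 0.0716 = 1.1705
τ₀ = 8FD/(πd³) = 8·4260·97.0/(π·11.3³) = 3.30576e+06/4533 = 729.27 MPa
τ_max = K·τ₀ = 1.1705 × 729.27 = 853.63 MPa

854 MPa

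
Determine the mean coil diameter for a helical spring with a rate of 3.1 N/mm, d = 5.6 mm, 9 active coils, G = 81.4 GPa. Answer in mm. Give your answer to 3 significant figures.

71.0 mm

D = (Gd⁴/(8N_a·k))^(1/3) = (81.4×10³·5.6⁴/(8·9·3.1))^(1/3)
  = (358659)^(1/3) = 71.0495 mm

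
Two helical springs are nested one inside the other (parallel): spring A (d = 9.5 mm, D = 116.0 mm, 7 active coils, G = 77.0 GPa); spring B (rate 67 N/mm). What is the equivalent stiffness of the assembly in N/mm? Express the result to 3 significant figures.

k_A = Gd⁴/(8D³N_a) = (77.0×10³)(9.5⁴)/(8·116.0³·7) = 7.175 N/mm
Parallel: k_eq = 7.175 + 67 = 74.175 N/mm

74.2 N/mm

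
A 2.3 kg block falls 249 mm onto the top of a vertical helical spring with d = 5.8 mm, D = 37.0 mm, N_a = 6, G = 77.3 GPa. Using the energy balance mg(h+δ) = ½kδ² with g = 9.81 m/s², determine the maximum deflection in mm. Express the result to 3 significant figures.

18.3 mm

k = Gd⁴/(8D³N_a) = (77.3×10³)(5.8⁴)/(8·37.0³·6) = 35.979 N/mm
W = mg = 2.3 × 9.81 = 22.563 N
½kδ² − Wδ − Wh = 0 → δ = (W + √(W² + 2kWh))/k
δ = (22.563 + √(509.09 + 404270))/35.979 = (22.563 + 636.22)/35.979 = 18.31 mm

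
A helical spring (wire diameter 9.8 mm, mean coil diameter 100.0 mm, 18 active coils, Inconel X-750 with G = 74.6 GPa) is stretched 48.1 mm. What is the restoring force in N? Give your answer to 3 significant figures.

230 N

k = Gd⁴/(8D³N_a) = (74.6×10³)(9.8⁴)/(8·100.0³·18) = 4.7784 N/mm
F = k·δ = 4.7784 × 48.1 = 229.84 N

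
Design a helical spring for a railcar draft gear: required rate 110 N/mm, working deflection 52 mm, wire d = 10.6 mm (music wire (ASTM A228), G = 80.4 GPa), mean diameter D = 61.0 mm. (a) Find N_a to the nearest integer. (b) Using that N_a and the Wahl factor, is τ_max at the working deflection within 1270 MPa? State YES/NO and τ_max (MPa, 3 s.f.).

(a) 5 coils; (b) YES, τ_max = 959 MPa

N_a = Gd⁴/(8D³k) = (80.4×10³)(10.6⁴)/(8·61.0³·110) = 5.082 → N_a = 5
Actual rate k = Gd⁴/(8D³·5) = 111.8 N/mm
Working load F = kδ = 111.8·52 = 5813.4 N
C = 61.0/10.6 = 5.7547; K_W = (4C−1)/(4C−4)+0.615/C = 1.2646
τ_max = K_W·8FD/(πd³) = 1.2646·758.2 = 958.83 MPa
τ_max ≤ 1270 MPa → acceptable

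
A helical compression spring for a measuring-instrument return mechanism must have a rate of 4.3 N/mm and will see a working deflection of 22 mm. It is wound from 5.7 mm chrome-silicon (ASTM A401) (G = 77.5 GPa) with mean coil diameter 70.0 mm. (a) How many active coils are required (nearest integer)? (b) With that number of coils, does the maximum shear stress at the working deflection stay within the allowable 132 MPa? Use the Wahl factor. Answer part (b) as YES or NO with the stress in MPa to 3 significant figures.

(a) 7 coils; (b) YES, τ_max = 101 MPa

N_a = Gd⁴/(8D³k) = (77.5×10³)(5.7⁴)/(8·70.0³·4.3) = 6.933 → N_a = 7
Actual rate k = Gd⁴/(8D³·7) = 4.2591 N/mm
Working load F = kδ = 4.2591·22 = 93.7 N
C = 70.0/5.7 = 12.2807; K_W = (4C−1)/(4C−4)+0.615/C = 1.1166
τ_max = K_W·8FD/(πd³) = 1.1166·90.189 = 100.7 MPa
τ_max ≤ 132 MPa → acceptable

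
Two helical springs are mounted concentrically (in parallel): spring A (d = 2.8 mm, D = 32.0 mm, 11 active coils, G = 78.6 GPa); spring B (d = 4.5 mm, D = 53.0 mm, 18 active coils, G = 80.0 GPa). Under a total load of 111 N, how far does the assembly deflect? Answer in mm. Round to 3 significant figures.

k_A = Gd⁴/(8D³N_a) = (78.6×10³)(2.8⁴)/(8·32.0³·11) = 1.6754 N/mm
k_B = Gd⁴/(8D³N_a) = (80.0×10³)(4.5⁴)/(8·53.0³·18) = 1.5302 N/mm
Parallel: k_eq = 1.6754 + 1.5302 = 3.2056 N/mm
δ = F/k_eq = 111/3.2056 = 34.627 mm

34.6 mm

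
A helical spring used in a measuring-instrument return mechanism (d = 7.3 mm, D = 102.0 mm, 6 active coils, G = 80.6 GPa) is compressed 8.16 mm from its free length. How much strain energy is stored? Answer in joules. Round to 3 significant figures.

0.150 J

k = Gd⁴/(8D³N_a) = (80.6×10³)(7.3⁴)/(8·102.0³·6) = 4.4935 N/mm
U = ½kδ² = 0.5 × 4.4935 × 8.16² = 149.6 N·mm = 0.1496 J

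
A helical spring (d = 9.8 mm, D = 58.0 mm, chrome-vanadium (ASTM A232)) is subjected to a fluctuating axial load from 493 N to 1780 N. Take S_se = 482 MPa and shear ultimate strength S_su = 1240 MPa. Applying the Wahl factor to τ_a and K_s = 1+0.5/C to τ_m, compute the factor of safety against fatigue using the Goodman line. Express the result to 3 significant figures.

2.39

C = D/d = 58.0/9.8 = 5.9184; K_W = (4C−1)/(4C−4)+0.615/C = 1.2564; K_s = 1+0.5/C = 1.0845
F_a = (F_max−F_min)/2 = 643.5 N; F_m = (F_max+F_min)/2 = 1136.5 N
τ_a = K_W·8F_aD/(πd³) = 1.2564 × 100.98 = 126.87 MPa
τ_m = K_s·8F_mD/(πd³) = 1.0845 × 178.34 = 193.41 MPa
Goodman: 1/n_f = τ_a/S_se + τ_m/S_su = 126.87/482 + 193.41/1240 = 0.26322 + 0.15598 = 0.4192
n_f = 1/0.4192 = 2.386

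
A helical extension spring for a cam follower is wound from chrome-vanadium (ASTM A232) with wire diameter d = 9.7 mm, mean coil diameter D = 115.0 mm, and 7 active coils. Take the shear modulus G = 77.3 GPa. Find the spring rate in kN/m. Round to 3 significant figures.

k = Gd⁴/(8D³N_a) = (77.3×10³ × 9.7⁴) / (8 × 115.0³ × 7)
  = 6.84331e+08 / 8.5169e+07 = 8.035 N/mm

8.03 kN/m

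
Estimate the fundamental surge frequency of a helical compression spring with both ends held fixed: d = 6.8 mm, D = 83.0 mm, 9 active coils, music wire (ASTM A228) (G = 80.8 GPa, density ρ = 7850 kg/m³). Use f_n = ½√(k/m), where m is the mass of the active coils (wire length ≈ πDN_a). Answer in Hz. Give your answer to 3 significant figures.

39.6 Hz

k = Gd⁴/(8D³N_a) = (80.8×10³)(6.8⁴)/(8·83.0³·9) = 4.1964 N/mm = 4196.4 N/m
Wire length L = πDN_a = π·83.0·9 = 2346.8 mm
m = ρ·(πd²/4)·L = 7850 × 36.317×10⁻⁶ m² × 2.3468 m = 0.66903 kg
f_n = ½√(k/m) = 0.5·√(4196.4/0.66903) = 0.5·√(6272.4) = 39.599 Hz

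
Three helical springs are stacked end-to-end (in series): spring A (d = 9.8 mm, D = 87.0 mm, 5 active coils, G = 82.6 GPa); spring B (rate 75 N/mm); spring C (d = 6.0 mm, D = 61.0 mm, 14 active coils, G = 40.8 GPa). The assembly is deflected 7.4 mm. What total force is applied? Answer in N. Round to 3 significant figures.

k_A = Gd⁴/(8D³N_a) = (82.6×10³)(9.8⁴)/(8·87.0³·5) = 28.925 N/mm
k_C = Gd⁴/(8D³N_a) = (40.8×10³)(6.0⁴)/(8·61.0³·14) = 2.08 N/mm
Series: 1/k_eq = 1/28.925 + 1/75 + 1/2.08 = 0.52868; k_eq = 1.8915 N/mm
F = k_eq·δ = 1.8915·7.4 = 13.997 N

14.0 N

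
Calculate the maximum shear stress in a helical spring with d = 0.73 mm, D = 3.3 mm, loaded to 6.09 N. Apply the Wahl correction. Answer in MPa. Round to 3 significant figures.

Spring index C = D/d = 3.3/0.73 = 4.5205
K_W = (4C−1)/(4C−4) + 0.615/C = 17.082/14.082 + 0.1360 = 1.3491
τ₀ = 8FD/(πd³) = 8·6.09·3.3/(π·0.73³) = 160.776/1.2221 = 131.55 MPa
τ_max = K·τ₀ = 1.3491 × 131.55 = 177.48 MPa

177 MPa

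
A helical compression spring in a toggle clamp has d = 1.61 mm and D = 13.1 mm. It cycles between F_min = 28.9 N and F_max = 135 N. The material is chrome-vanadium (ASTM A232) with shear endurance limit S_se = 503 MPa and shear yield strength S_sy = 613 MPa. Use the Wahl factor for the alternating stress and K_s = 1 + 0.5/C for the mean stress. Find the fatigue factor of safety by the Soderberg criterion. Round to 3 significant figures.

0.470

C = D/d = 13.1/1.61 = 8.1366; K_W = (4C−1)/(4C−4)+0.615/C = 1.1807; K_s = 1+0.5/C = 1.0615
F_a = (F_max−F_min)/2 = 53.05 N; F_m = (F_max+F_min)/2 = 81.95 N
τ_a = K_W·8F_aD/(πd³) = 1.1807 × 424.05 = 500.67 MPa
τ_m = K_s·8F_mD/(πd³) = 1.0615 × 655.06 = 695.32 MPa
Soderberg: 1/n_f = τ_a/S_se + τ_m/S_sy = 500.67/503 + 695.32/613 = 0.99536 + 1.13428 = 2.1296
n_f = 1/2.1296 = 0.4696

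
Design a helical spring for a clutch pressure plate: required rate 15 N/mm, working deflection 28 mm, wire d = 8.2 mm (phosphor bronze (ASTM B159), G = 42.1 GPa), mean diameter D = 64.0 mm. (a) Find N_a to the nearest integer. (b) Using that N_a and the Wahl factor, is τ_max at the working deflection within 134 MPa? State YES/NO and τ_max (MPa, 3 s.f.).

(a) 6 coils; (b) NO, τ_max = 149 MPa

N_a = Gd⁴/(8D³k) = (42.1×10³)(8.2⁴)/(8·64.0³·15) = 6.051 → N_a = 6
Actual rate k = Gd⁴/(8D³·6) = 15.127 N/mm
Working load F = kδ = 15.127·28 = 423.56 N
C = 64.0/8.2 = 7.8049; K_W = (4C−1)/(4C−4)+0.615/C = 1.1890
τ_max = K_W·8FD/(πd³) = 1.1890·125.2 = 148.86 MPa
τ_max > 134 MPa → exceeds allowable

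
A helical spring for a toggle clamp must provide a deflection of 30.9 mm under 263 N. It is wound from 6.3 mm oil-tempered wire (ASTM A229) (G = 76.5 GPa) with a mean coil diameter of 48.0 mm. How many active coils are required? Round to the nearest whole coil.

16

Required rate k = F/δ = 263/30.9 = 8.5113 N/mm
N_a = Gd⁴/(8D³k) = (76.5×10³ × 6.3⁴)/(8 × 48.0³ × 8.5113)
    = 1.2051e+08 / 7.53028e+06 = 16 → 16 coils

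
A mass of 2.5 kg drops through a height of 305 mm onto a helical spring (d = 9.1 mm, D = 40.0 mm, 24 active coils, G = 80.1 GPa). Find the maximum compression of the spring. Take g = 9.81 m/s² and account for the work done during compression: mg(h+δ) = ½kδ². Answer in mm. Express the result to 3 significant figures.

k = Gd⁴/(8D³N_a) = (80.1×10³)(9.1⁴)/(8·40.0³·24) = 44.701 N/mm
W = mg = 2.5 × 9.81 = 24.525 N
½kδ² − Wδ − Wh = 0 → δ = (W + √(W² + 2kWh))/k
δ = (24.525 + √(601.48 + 668738))/44.701 = (24.525 + 818.13)/44.701 = 18.851 mm

18.9 mm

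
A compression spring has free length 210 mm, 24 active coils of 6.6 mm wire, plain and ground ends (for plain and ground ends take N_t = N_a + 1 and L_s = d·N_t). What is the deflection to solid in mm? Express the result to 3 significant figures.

45.0 mm

N_t = 25; L_s = 6.6·25 = 165 mm
δ_solid = L₀ − L_s = 210 − 165 = 45 mm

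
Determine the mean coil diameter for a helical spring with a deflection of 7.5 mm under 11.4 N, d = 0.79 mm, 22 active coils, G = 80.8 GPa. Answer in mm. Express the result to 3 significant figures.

4.90 mm

Required rate k = F/δ = 11.4/7.5 = 1.52 N/mm
D = (Gd⁴/(8N_a·k))^(1/3) = (80.8×10³·0.79⁴/(8·22·1.52))^(1/3)
  = (117.642)^(1/3) = 4.8999 mm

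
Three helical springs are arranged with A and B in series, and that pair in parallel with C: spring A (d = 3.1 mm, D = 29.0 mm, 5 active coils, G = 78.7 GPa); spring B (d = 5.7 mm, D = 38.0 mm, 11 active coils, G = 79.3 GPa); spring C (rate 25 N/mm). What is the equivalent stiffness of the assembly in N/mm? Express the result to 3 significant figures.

30.2 N/mm

k_A = Gd⁴/(8D³N_a) = (78.7×10³)(3.1⁴)/(8·29.0³·5) = 7.4502 N/mm
k_B = Gd⁴/(8D³N_a) = (79.3×10³)(5.7⁴)/(8·38.0³·11) = 17.336 N/mm
Springs A,B series: k_AB = 1/(1/7.4502+1/17.336) = 5.2108 N/mm; parallel with C: k_eq = 5.2108+25 = 30.211 N/mm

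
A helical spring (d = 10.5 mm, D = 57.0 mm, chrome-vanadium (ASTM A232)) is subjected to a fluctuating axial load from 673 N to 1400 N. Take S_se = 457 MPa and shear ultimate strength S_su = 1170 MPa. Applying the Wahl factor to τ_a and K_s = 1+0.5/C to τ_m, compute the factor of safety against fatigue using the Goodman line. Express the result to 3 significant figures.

C = D/d = 57.0/10.5 = 5.4286; K_W = (4C−1)/(4C−4)+0.615/C = 1.2826; K_s = 1+0.5/C = 1.0921
F_a = (F_max−F_min)/2 = 363.5 N; F_m = (F_max+F_min)/2 = 1036.5 N
τ_a = K_W·8F_aD/(πd³) = 1.2826 × 45.578 = 58.46 MPa
τ_m = K_s·8F_mD/(πd³) = 1.0921 × 129.96 = 141.93 MPa
Goodman: 1/n_f = τ_a/S_se + τ_m/S_su = 58.46/457 + 141.93/1170 = 0.12792 + 0.12131 = 0.24923
n_f = 1/0.24923 = 4.012

4.01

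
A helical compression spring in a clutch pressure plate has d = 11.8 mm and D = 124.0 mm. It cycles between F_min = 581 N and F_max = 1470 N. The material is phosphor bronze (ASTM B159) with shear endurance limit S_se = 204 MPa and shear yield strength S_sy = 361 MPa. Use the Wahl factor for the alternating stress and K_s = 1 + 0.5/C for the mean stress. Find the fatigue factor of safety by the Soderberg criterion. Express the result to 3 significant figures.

0.954

C = D/d = 124.0/11.8 = 10.5085; K_W = (4C−1)/(4C−4)+0.615/C = 1.1374; K_s = 1+0.5/C = 1.0476
F_a = (F_max−F_min)/2 = 444.5 N; F_m = (F_max+F_min)/2 = 1025.5 N
τ_a = K_W·8F_aD/(πd³) = 1.1374 × 85.426 = 97.163 MPa
τ_m = K_s·8F_mD/(πd³) = 1.0476 × 197.08 = 206.46 MPa
Soderberg: 1/n_f = τ_a/S_se + τ_m/S_sy = 97.163/204 + 206.46/361 = 0.47629 + 0.57192 = 1.0482
n_f = 1/1.0482 = 0.954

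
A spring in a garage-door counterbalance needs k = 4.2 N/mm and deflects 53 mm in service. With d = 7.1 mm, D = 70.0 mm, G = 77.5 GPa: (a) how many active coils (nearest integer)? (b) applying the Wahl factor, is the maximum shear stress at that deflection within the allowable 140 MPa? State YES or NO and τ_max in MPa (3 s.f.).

(a) 17 coils; (b) YES, τ_max = 128 MPa

N_a = Gd⁴/(8D³k) = (77.5×10³)(7.1⁴)/(8·70.0³·4.2) = 17.09 → N_a = 17
Actual rate k = Gd⁴/(8D³·17) = 4.2218 N/mm
Working load F = kδ = 4.2218·53 = 223.76 N
C = 70.0/7.1 = 9.8592; K_W = (4C−1)/(4C−4)+0.615/C = 1.1470
τ_max = K_W·8FD/(πd³) = 1.1470·111.44 = 127.83 MPa
τ_max ≤ 140 MPa → acceptable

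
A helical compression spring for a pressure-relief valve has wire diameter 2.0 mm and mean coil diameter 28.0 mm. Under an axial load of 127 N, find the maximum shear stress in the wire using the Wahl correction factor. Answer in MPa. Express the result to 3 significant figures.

1250 MPa

Spring index C = D/d = 28.0/2.0 = 14.0000
K_W = (4C−1)/(4C−4) + 0.615/C = 55.000/52.000 + 0.0439 = 1.1016
τ₀ = 8FD/(πd³) = 8·127·28.0/(π·2.0³) = 28448/25.133 = 1131.9 MPa
τ_max = K·τ₀ = 1.1016 × 1131.9 = 1246.9 MPa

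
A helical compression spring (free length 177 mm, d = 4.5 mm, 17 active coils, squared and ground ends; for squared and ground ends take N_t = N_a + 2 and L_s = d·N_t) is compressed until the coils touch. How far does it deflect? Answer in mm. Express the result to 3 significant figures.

91.5 mm

N_t = 19; L_s = 4.5·19 = 85.5 mm
δ_solid = L₀ − L_s = 177 − 85.5 = 91.5 mm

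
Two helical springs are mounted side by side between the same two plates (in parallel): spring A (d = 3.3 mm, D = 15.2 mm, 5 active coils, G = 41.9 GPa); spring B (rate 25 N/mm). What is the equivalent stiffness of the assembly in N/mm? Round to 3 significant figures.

k_A = Gd⁴/(8D³N_a) = (41.9×10³)(3.3⁴)/(8·15.2³·5) = 35.374 N/mm
Parallel: k_eq = 35.374 + 25 = 60.374 N/mm

60.4 N/mm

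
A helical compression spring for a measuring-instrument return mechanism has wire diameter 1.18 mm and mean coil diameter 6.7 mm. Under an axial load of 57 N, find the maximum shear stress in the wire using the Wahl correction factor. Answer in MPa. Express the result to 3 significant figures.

751 MPa

Spring index C = D/d = 6.7/1.18 = 5.6780
K_W = (4C−1)/(4C−4) + 0.615/C = 21.712/18.712 + 0.1083 = 1.2686
τ₀ = 8FD/(πd³) = 8·57·6.7/(π·1.18³) = 3055.2/5.1617 = 591.89 MPa
τ_max = K·τ₀ = 1.2686 × 591.89 = 750.9 MPa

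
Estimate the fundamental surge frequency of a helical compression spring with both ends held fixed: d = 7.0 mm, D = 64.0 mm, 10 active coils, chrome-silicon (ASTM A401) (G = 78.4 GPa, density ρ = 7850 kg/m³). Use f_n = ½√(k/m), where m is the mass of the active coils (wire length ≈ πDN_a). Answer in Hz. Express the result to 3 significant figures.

60.8 Hz

k = Gd⁴/(8D³N_a) = (78.4×10³)(7.0⁴)/(8·64.0³·10) = 8.9759 N/mm = 8975.9 N/m
Wire length L = πDN_a = π·64.0·10 = 2010.6 mm
m = ρ·(πd²/4)·L = 7850 × 38.485×10⁻⁶ m² × 2.0106 m = 0.60741 kg
f_n = ½√(k/m) = 0.5·√(8975.9/0.60741) = 0.5·√(14777) = 60.781 Hz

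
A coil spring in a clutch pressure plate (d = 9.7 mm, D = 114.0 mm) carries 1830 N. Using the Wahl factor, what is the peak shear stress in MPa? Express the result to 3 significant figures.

Spring index C = D/d = 114.0/9.7 = 11.7526
K_W = (4C−1)/(4C−4) + 0.615/C = 46.010/43.010 + 0.0523 = 1.1221
τ₀ = 8FD/(πd³) = 8·1830·114.0/(π·9.7³) = 1.66896e+06/2867.2 = 582.08 MPa
τ_max = K·τ₀ = 1.1221 × 582.08 = 653.14 MPa

653 MPa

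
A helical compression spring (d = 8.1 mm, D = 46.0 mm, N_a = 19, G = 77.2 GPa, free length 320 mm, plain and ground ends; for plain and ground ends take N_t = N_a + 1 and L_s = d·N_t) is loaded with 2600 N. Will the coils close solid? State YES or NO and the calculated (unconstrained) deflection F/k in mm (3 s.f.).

k = Gd⁴/(8D³N_a) = (77.2×10³)(8.1⁴)/(8·46.0³·19) = 22.462 N/mm
N_t = 20; L_s = 8.1·20 = 162 mm; δ_solid = L₀ − L_s = 320 − 162 = 158 mm
δ = F/k = 2600/22.462 = 115.75 mm
δ < δ_solid → spring does not go solid

NO, δ = 116 mm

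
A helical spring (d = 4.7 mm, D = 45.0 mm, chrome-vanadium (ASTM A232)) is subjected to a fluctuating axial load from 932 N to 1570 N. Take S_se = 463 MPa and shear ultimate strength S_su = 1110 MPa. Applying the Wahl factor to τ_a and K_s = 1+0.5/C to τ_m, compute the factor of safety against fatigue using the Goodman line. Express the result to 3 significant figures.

C = D/d = 45.0/4.7 = 9.5745; K_W = (4C−1)/(4C−4)+0.615/C = 1.1517; K_s = 1+0.5/C = 1.0522
F_a = (F_max−F_min)/2 = 319 N; F_m = (F_max+F_min)/2 = 1251 N
τ_a = K_W·8F_aD/(πd³) = 1.1517 × 352.09 = 405.5 MPa
τ_m = K_s·8F_mD/(πd³) = 1.0522 × 1380.8 = 1452.9 MPa
Goodman: 1/n_f = τ_a/S_se + τ_m/S_su = 405.5/463 + 1452.9/1110 = 0.87581 + 1.30888 = 2.1847
n_f = 1/2.1847 = 0.4577

0.458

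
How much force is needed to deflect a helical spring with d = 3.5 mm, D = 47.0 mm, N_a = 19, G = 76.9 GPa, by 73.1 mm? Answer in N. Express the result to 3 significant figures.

53.5 N

k = Gd⁴/(8D³N_a) = (76.9×10³)(3.5⁴)/(8·47.0³·19) = 0.73124 N/mm
F = k·δ = 0.73124 × 73.1 = 53.454 N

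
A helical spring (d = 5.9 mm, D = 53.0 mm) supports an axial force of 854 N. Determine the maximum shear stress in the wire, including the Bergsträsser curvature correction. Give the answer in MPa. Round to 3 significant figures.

Spring index C = D/d = 53.0/5.9 = 8.9831
K_B = (4C+2)/(4C−3) = 37.932/32.932 = 1.1518
τ₀ = 8FD/(πd³) = 8·854·53.0/(π·5.9³) = 362096/645.22 = 561.2 MPa
τ_max = K·τ₀ = 1.1518 × 561.2 = 646.41 MPa

646 MPa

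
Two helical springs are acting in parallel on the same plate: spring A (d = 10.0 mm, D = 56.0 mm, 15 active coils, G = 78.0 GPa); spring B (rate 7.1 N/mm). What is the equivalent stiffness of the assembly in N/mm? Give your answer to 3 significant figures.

k_A = Gd⁴/(8D³N_a) = (78.0×10³)(10.0⁴)/(8·56.0³·15) = 37.013 N/mm
Parallel: k_eq = 37.013 + 7.1 = 44.113 N/mm

44.1 N/mm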